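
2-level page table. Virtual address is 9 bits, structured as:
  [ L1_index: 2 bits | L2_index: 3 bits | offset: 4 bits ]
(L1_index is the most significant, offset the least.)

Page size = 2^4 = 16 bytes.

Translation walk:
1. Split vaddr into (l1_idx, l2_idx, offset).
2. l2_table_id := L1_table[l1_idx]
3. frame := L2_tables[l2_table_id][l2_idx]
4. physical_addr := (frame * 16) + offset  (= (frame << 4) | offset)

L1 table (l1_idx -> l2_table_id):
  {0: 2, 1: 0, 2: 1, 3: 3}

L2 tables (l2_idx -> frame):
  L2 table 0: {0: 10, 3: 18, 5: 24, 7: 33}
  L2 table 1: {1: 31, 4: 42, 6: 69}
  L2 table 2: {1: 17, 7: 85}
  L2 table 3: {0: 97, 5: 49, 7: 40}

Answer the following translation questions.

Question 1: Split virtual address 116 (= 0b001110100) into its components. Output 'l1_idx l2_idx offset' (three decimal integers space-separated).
vaddr = 116 = 0b001110100
  top 2 bits -> l1_idx = 0
  next 3 bits -> l2_idx = 7
  bottom 4 bits -> offset = 4

Answer: 0 7 4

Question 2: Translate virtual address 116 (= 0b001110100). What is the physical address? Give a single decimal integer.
Answer: 1364

Derivation:
vaddr = 116 = 0b001110100
Split: l1_idx=0, l2_idx=7, offset=4
L1[0] = 2
L2[2][7] = 85
paddr = 85 * 16 + 4 = 1364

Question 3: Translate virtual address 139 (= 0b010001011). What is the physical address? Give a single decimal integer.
vaddr = 139 = 0b010001011
Split: l1_idx=1, l2_idx=0, offset=11
L1[1] = 0
L2[0][0] = 10
paddr = 10 * 16 + 11 = 171

Answer: 171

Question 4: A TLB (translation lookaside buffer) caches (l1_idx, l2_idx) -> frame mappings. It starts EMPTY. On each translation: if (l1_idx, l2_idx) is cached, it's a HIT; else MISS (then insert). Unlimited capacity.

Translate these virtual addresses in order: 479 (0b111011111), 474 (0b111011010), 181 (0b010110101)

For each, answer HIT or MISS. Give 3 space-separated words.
Answer: MISS HIT MISS

Derivation:
vaddr=479: (3,5) not in TLB -> MISS, insert
vaddr=474: (3,5) in TLB -> HIT
vaddr=181: (1,3) not in TLB -> MISS, insert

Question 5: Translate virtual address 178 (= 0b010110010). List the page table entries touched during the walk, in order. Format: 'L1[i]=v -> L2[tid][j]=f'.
vaddr = 178 = 0b010110010
Split: l1_idx=1, l2_idx=3, offset=2

Answer: L1[1]=0 -> L2[0][3]=18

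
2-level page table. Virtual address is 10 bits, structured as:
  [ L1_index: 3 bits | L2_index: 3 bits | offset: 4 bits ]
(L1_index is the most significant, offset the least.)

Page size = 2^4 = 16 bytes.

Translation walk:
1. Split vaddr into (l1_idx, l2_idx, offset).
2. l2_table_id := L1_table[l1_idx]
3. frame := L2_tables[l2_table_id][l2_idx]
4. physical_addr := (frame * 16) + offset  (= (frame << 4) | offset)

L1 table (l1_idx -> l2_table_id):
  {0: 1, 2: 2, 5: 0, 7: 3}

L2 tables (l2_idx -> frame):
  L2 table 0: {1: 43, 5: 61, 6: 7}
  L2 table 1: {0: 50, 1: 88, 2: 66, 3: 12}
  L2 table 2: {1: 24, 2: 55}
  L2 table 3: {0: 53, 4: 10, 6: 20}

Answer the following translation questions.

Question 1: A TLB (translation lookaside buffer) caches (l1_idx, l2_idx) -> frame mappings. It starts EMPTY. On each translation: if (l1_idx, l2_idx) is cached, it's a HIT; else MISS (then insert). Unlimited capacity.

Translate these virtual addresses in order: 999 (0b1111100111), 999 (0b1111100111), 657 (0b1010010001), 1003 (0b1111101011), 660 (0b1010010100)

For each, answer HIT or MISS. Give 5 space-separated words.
vaddr=999: (7,6) not in TLB -> MISS, insert
vaddr=999: (7,6) in TLB -> HIT
vaddr=657: (5,1) not in TLB -> MISS, insert
vaddr=1003: (7,6) in TLB -> HIT
vaddr=660: (5,1) in TLB -> HIT

Answer: MISS HIT MISS HIT HIT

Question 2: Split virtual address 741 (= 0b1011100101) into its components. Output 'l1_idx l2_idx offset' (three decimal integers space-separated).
vaddr = 741 = 0b1011100101
  top 3 bits -> l1_idx = 5
  next 3 bits -> l2_idx = 6
  bottom 4 bits -> offset = 5

Answer: 5 6 5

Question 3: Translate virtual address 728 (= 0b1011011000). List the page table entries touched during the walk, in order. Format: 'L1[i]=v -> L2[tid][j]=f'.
Answer: L1[5]=0 -> L2[0][5]=61

Derivation:
vaddr = 728 = 0b1011011000
Split: l1_idx=5, l2_idx=5, offset=8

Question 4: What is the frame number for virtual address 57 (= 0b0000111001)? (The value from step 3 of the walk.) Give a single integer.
vaddr = 57: l1_idx=0, l2_idx=3
L1[0] = 1; L2[1][3] = 12

Answer: 12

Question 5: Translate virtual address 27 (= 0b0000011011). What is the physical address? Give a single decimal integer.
vaddr = 27 = 0b0000011011
Split: l1_idx=0, l2_idx=1, offset=11
L1[0] = 1
L2[1][1] = 88
paddr = 88 * 16 + 11 = 1419

Answer: 1419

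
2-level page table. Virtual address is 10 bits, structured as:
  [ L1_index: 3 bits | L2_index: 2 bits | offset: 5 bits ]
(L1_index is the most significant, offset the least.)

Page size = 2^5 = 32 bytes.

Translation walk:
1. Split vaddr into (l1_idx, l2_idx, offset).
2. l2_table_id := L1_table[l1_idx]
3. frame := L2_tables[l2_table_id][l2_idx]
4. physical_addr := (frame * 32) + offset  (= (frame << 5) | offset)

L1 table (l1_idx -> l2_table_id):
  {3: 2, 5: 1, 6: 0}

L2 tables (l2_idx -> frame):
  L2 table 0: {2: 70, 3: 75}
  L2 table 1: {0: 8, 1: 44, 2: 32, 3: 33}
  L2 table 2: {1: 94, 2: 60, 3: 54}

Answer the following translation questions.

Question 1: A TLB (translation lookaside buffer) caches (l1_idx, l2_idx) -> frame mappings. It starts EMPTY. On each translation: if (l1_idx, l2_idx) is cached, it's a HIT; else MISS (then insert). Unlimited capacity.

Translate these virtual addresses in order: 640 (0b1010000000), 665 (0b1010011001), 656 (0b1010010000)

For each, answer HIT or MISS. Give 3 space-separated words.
Answer: MISS HIT HIT

Derivation:
vaddr=640: (5,0) not in TLB -> MISS, insert
vaddr=665: (5,0) in TLB -> HIT
vaddr=656: (5,0) in TLB -> HIT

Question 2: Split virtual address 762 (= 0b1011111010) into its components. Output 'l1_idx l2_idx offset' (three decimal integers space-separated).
Answer: 5 3 26

Derivation:
vaddr = 762 = 0b1011111010
  top 3 bits -> l1_idx = 5
  next 2 bits -> l2_idx = 3
  bottom 5 bits -> offset = 26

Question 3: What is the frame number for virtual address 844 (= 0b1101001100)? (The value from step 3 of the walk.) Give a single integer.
Answer: 70

Derivation:
vaddr = 844: l1_idx=6, l2_idx=2
L1[6] = 0; L2[0][2] = 70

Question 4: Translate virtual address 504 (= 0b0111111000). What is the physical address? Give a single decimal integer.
Answer: 1752

Derivation:
vaddr = 504 = 0b0111111000
Split: l1_idx=3, l2_idx=3, offset=24
L1[3] = 2
L2[2][3] = 54
paddr = 54 * 32 + 24 = 1752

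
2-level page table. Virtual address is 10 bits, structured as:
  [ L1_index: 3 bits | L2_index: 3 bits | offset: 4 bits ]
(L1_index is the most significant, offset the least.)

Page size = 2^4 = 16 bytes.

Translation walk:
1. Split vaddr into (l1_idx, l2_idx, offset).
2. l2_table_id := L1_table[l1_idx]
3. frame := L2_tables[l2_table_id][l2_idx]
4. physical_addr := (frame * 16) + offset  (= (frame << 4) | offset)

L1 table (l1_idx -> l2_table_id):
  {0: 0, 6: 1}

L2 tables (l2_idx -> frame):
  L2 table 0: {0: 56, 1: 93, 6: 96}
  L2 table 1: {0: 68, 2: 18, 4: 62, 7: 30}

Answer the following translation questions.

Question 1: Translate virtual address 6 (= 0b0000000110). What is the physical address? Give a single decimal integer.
Answer: 902

Derivation:
vaddr = 6 = 0b0000000110
Split: l1_idx=0, l2_idx=0, offset=6
L1[0] = 0
L2[0][0] = 56
paddr = 56 * 16 + 6 = 902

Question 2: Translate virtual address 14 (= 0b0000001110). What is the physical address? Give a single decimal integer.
Answer: 910

Derivation:
vaddr = 14 = 0b0000001110
Split: l1_idx=0, l2_idx=0, offset=14
L1[0] = 0
L2[0][0] = 56
paddr = 56 * 16 + 14 = 910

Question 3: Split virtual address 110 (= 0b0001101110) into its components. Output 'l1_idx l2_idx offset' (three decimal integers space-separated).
Answer: 0 6 14

Derivation:
vaddr = 110 = 0b0001101110
  top 3 bits -> l1_idx = 0
  next 3 bits -> l2_idx = 6
  bottom 4 bits -> offset = 14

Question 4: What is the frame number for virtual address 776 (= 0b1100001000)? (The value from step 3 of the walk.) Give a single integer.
Answer: 68

Derivation:
vaddr = 776: l1_idx=6, l2_idx=0
L1[6] = 1; L2[1][0] = 68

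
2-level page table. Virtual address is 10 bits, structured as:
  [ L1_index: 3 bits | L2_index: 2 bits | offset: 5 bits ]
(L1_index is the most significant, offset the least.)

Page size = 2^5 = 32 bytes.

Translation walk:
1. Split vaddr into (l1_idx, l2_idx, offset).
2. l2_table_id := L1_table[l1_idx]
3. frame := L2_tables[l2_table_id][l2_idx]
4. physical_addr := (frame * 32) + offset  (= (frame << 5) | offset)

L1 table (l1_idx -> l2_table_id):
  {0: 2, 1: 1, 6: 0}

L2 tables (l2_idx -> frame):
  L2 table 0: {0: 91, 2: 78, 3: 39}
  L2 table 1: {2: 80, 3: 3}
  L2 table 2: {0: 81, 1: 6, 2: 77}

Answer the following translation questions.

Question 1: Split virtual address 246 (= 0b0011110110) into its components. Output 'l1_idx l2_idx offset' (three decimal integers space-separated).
Answer: 1 3 22

Derivation:
vaddr = 246 = 0b0011110110
  top 3 bits -> l1_idx = 1
  next 2 bits -> l2_idx = 3
  bottom 5 bits -> offset = 22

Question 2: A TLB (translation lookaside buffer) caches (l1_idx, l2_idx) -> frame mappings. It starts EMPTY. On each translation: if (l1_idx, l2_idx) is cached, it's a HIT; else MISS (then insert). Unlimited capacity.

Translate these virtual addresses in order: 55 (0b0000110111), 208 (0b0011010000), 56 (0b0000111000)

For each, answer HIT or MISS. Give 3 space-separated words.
Answer: MISS MISS HIT

Derivation:
vaddr=55: (0,1) not in TLB -> MISS, insert
vaddr=208: (1,2) not in TLB -> MISS, insert
vaddr=56: (0,1) in TLB -> HIT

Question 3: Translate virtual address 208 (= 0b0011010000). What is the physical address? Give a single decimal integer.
vaddr = 208 = 0b0011010000
Split: l1_idx=1, l2_idx=2, offset=16
L1[1] = 1
L2[1][2] = 80
paddr = 80 * 32 + 16 = 2576

Answer: 2576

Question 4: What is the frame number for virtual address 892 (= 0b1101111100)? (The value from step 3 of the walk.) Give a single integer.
vaddr = 892: l1_idx=6, l2_idx=3
L1[6] = 0; L2[0][3] = 39

Answer: 39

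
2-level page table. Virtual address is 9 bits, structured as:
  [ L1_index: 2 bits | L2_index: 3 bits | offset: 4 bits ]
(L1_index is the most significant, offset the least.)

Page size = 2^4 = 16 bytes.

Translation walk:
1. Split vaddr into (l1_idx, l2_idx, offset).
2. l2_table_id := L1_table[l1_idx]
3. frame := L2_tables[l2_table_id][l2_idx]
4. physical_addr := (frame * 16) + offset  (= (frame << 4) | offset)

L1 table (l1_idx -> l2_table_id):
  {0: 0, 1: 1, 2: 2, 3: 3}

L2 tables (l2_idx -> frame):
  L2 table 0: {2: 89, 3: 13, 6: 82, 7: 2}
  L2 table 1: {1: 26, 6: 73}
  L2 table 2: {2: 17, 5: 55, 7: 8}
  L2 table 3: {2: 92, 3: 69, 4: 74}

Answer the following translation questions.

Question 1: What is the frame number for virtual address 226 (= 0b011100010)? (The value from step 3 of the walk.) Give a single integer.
Answer: 73

Derivation:
vaddr = 226: l1_idx=1, l2_idx=6
L1[1] = 1; L2[1][6] = 73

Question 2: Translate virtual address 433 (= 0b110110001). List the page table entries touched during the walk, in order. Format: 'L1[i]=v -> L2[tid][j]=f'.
Answer: L1[3]=3 -> L2[3][3]=69

Derivation:
vaddr = 433 = 0b110110001
Split: l1_idx=3, l2_idx=3, offset=1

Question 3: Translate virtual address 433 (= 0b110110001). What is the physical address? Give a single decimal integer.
vaddr = 433 = 0b110110001
Split: l1_idx=3, l2_idx=3, offset=1
L1[3] = 3
L2[3][3] = 69
paddr = 69 * 16 + 1 = 1105

Answer: 1105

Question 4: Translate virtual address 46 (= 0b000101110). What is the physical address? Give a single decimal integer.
Answer: 1438

Derivation:
vaddr = 46 = 0b000101110
Split: l1_idx=0, l2_idx=2, offset=14
L1[0] = 0
L2[0][2] = 89
paddr = 89 * 16 + 14 = 1438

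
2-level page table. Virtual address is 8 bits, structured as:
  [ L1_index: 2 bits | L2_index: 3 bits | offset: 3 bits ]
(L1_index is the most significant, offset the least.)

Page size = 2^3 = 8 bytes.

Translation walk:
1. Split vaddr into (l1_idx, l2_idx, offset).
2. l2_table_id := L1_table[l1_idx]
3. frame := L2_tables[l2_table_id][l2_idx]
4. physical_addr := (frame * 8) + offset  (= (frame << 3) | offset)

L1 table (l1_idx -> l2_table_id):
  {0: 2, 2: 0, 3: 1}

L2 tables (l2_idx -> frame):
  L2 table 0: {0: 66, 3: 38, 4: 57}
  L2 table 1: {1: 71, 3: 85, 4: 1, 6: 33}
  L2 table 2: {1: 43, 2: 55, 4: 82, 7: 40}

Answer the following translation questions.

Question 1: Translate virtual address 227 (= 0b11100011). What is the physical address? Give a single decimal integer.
Answer: 11

Derivation:
vaddr = 227 = 0b11100011
Split: l1_idx=3, l2_idx=4, offset=3
L1[3] = 1
L2[1][4] = 1
paddr = 1 * 8 + 3 = 11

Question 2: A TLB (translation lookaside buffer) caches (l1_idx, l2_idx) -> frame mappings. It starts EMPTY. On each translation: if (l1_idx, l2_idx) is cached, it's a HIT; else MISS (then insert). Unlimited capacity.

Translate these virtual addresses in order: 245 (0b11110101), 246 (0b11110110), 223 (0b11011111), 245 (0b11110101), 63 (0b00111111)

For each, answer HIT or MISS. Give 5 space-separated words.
Answer: MISS HIT MISS HIT MISS

Derivation:
vaddr=245: (3,6) not in TLB -> MISS, insert
vaddr=246: (3,6) in TLB -> HIT
vaddr=223: (3,3) not in TLB -> MISS, insert
vaddr=245: (3,6) in TLB -> HIT
vaddr=63: (0,7) not in TLB -> MISS, insert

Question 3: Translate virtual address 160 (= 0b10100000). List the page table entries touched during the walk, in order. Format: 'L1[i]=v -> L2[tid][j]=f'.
Answer: L1[2]=0 -> L2[0][4]=57

Derivation:
vaddr = 160 = 0b10100000
Split: l1_idx=2, l2_idx=4, offset=0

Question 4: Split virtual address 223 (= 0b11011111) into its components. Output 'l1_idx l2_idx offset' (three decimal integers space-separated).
vaddr = 223 = 0b11011111
  top 2 bits -> l1_idx = 3
  next 3 bits -> l2_idx = 3
  bottom 3 bits -> offset = 7

Answer: 3 3 7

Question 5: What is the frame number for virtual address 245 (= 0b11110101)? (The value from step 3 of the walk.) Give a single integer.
vaddr = 245: l1_idx=3, l2_idx=6
L1[3] = 1; L2[1][6] = 33

Answer: 33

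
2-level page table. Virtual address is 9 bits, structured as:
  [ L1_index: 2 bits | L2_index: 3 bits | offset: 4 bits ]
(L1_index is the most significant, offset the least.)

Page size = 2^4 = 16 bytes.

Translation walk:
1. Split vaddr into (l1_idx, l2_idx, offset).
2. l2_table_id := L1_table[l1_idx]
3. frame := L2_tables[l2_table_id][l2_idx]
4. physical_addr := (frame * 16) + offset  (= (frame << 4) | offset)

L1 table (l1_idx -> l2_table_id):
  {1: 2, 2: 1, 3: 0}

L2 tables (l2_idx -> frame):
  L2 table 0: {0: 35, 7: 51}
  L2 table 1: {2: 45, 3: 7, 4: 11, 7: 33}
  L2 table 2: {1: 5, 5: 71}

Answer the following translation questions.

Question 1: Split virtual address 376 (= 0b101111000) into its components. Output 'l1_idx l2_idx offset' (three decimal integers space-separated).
Answer: 2 7 8

Derivation:
vaddr = 376 = 0b101111000
  top 2 bits -> l1_idx = 2
  next 3 bits -> l2_idx = 7
  bottom 4 bits -> offset = 8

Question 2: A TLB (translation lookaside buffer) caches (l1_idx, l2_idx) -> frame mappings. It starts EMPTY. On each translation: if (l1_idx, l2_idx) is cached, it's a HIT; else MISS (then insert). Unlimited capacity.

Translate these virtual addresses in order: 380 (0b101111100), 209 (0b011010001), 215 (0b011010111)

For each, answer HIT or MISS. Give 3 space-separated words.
vaddr=380: (2,7) not in TLB -> MISS, insert
vaddr=209: (1,5) not in TLB -> MISS, insert
vaddr=215: (1,5) in TLB -> HIT

Answer: MISS MISS HIT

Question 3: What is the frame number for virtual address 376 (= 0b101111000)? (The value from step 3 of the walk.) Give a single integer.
Answer: 33

Derivation:
vaddr = 376: l1_idx=2, l2_idx=7
L1[2] = 1; L2[1][7] = 33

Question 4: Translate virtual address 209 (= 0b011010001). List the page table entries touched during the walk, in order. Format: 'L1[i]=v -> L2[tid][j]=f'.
vaddr = 209 = 0b011010001
Split: l1_idx=1, l2_idx=5, offset=1

Answer: L1[1]=2 -> L2[2][5]=71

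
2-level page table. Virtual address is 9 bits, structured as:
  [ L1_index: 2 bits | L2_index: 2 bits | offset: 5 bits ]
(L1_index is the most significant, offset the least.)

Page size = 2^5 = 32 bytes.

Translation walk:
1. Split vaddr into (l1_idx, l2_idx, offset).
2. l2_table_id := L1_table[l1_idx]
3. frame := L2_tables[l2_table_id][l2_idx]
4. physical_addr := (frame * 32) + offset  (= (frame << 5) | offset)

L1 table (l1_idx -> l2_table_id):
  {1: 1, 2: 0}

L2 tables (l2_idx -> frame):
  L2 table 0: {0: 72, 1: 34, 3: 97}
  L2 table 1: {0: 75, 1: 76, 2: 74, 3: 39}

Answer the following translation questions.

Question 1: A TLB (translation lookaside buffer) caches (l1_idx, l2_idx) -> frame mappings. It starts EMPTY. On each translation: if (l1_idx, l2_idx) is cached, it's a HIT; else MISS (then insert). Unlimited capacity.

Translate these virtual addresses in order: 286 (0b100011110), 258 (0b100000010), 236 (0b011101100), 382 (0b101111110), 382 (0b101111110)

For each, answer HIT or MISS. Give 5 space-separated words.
Answer: MISS HIT MISS MISS HIT

Derivation:
vaddr=286: (2,0) not in TLB -> MISS, insert
vaddr=258: (2,0) in TLB -> HIT
vaddr=236: (1,3) not in TLB -> MISS, insert
vaddr=382: (2,3) not in TLB -> MISS, insert
vaddr=382: (2,3) in TLB -> HIT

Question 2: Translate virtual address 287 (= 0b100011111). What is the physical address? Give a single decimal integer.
vaddr = 287 = 0b100011111
Split: l1_idx=2, l2_idx=0, offset=31
L1[2] = 0
L2[0][0] = 72
paddr = 72 * 32 + 31 = 2335

Answer: 2335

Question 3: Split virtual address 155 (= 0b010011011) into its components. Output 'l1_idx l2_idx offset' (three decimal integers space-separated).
vaddr = 155 = 0b010011011
  top 2 bits -> l1_idx = 1
  next 2 bits -> l2_idx = 0
  bottom 5 bits -> offset = 27

Answer: 1 0 27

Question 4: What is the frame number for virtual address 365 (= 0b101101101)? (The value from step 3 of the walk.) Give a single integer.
vaddr = 365: l1_idx=2, l2_idx=3
L1[2] = 0; L2[0][3] = 97

Answer: 97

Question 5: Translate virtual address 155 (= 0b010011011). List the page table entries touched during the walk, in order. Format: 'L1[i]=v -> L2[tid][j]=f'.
vaddr = 155 = 0b010011011
Split: l1_idx=1, l2_idx=0, offset=27

Answer: L1[1]=1 -> L2[1][0]=75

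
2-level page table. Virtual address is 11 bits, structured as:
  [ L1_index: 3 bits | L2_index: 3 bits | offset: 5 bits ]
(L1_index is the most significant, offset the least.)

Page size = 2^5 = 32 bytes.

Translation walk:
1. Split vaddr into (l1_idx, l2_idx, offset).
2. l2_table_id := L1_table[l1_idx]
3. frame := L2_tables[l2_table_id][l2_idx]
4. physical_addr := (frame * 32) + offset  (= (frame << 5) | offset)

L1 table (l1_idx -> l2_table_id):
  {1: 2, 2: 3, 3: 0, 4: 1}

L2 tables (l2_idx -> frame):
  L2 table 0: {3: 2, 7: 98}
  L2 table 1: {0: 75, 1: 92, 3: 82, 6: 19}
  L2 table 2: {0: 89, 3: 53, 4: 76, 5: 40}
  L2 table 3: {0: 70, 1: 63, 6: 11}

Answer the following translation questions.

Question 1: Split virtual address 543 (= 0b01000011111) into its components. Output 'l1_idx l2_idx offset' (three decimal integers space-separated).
vaddr = 543 = 0b01000011111
  top 3 bits -> l1_idx = 2
  next 3 bits -> l2_idx = 0
  bottom 5 bits -> offset = 31

Answer: 2 0 31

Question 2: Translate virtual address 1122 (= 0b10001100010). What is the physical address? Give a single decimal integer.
Answer: 2626

Derivation:
vaddr = 1122 = 0b10001100010
Split: l1_idx=4, l2_idx=3, offset=2
L1[4] = 1
L2[1][3] = 82
paddr = 82 * 32 + 2 = 2626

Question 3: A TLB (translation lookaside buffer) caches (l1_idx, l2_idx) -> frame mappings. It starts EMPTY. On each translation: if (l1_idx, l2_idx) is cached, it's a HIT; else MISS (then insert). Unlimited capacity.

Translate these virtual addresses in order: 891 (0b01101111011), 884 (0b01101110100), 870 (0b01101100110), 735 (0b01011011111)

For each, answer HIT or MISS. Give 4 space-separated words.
Answer: MISS HIT HIT MISS

Derivation:
vaddr=891: (3,3) not in TLB -> MISS, insert
vaddr=884: (3,3) in TLB -> HIT
vaddr=870: (3,3) in TLB -> HIT
vaddr=735: (2,6) not in TLB -> MISS, insert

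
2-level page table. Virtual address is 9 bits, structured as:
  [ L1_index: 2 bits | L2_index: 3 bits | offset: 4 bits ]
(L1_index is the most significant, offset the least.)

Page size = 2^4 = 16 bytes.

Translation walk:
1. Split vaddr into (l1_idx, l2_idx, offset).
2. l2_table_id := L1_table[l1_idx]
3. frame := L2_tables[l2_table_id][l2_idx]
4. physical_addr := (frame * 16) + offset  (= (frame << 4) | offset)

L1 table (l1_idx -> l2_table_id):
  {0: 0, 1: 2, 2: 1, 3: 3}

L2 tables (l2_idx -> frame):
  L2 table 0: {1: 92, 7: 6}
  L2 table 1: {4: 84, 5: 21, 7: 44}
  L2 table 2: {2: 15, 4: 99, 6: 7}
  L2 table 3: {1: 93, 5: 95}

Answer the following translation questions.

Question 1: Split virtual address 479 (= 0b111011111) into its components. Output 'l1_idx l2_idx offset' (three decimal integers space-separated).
Answer: 3 5 15

Derivation:
vaddr = 479 = 0b111011111
  top 2 bits -> l1_idx = 3
  next 3 bits -> l2_idx = 5
  bottom 4 bits -> offset = 15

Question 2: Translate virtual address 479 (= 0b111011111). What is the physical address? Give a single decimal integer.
Answer: 1535

Derivation:
vaddr = 479 = 0b111011111
Split: l1_idx=3, l2_idx=5, offset=15
L1[3] = 3
L2[3][5] = 95
paddr = 95 * 16 + 15 = 1535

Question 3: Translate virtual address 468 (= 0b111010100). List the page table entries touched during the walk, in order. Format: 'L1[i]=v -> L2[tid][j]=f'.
Answer: L1[3]=3 -> L2[3][5]=95

Derivation:
vaddr = 468 = 0b111010100
Split: l1_idx=3, l2_idx=5, offset=4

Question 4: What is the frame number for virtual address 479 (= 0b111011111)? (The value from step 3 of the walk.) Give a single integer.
vaddr = 479: l1_idx=3, l2_idx=5
L1[3] = 3; L2[3][5] = 95

Answer: 95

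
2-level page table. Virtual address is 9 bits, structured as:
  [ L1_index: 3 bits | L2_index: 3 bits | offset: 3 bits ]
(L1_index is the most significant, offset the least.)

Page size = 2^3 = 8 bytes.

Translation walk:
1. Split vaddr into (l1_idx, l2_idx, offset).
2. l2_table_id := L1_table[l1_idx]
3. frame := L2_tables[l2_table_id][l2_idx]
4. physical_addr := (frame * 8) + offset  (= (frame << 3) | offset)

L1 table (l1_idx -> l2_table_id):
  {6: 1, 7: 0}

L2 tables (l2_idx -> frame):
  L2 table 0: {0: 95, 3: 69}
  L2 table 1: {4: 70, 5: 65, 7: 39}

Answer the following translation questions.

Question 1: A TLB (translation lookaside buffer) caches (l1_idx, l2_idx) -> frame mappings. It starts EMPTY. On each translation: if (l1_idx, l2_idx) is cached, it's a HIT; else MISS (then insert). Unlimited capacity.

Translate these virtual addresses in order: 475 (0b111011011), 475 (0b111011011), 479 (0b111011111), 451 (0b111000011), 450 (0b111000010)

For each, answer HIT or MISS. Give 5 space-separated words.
Answer: MISS HIT HIT MISS HIT

Derivation:
vaddr=475: (7,3) not in TLB -> MISS, insert
vaddr=475: (7,3) in TLB -> HIT
vaddr=479: (7,3) in TLB -> HIT
vaddr=451: (7,0) not in TLB -> MISS, insert
vaddr=450: (7,0) in TLB -> HIT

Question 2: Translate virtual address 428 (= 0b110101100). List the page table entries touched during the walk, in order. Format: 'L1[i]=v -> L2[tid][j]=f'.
vaddr = 428 = 0b110101100
Split: l1_idx=6, l2_idx=5, offset=4

Answer: L1[6]=1 -> L2[1][5]=65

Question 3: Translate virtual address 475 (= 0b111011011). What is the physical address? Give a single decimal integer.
vaddr = 475 = 0b111011011
Split: l1_idx=7, l2_idx=3, offset=3
L1[7] = 0
L2[0][3] = 69
paddr = 69 * 8 + 3 = 555

Answer: 555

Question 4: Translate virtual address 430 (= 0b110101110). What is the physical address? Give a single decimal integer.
vaddr = 430 = 0b110101110
Split: l1_idx=6, l2_idx=5, offset=6
L1[6] = 1
L2[1][5] = 65
paddr = 65 * 8 + 6 = 526

Answer: 526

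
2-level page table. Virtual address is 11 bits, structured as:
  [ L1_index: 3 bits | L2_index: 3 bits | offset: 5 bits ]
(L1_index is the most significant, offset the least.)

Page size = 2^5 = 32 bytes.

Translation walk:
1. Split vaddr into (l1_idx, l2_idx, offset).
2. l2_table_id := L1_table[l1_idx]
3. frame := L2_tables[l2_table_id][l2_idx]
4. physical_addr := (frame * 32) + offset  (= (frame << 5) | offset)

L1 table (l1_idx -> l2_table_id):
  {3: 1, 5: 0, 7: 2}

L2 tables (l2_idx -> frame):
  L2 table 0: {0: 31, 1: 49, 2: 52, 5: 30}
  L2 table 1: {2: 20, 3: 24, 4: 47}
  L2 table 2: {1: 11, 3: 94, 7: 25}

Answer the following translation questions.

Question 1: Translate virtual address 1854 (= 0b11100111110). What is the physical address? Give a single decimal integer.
vaddr = 1854 = 0b11100111110
Split: l1_idx=7, l2_idx=1, offset=30
L1[7] = 2
L2[2][1] = 11
paddr = 11 * 32 + 30 = 382

Answer: 382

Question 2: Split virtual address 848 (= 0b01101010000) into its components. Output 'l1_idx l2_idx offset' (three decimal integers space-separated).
Answer: 3 2 16

Derivation:
vaddr = 848 = 0b01101010000
  top 3 bits -> l1_idx = 3
  next 3 bits -> l2_idx = 2
  bottom 5 bits -> offset = 16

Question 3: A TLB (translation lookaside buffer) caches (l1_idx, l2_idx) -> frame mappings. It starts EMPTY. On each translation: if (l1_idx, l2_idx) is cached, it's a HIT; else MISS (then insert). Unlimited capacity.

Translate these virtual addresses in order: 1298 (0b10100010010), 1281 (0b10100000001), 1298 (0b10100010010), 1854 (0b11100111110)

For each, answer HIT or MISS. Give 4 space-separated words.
vaddr=1298: (5,0) not in TLB -> MISS, insert
vaddr=1281: (5,0) in TLB -> HIT
vaddr=1298: (5,0) in TLB -> HIT
vaddr=1854: (7,1) not in TLB -> MISS, insert

Answer: MISS HIT HIT MISS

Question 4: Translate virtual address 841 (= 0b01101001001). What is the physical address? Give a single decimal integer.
vaddr = 841 = 0b01101001001
Split: l1_idx=3, l2_idx=2, offset=9
L1[3] = 1
L2[1][2] = 20
paddr = 20 * 32 + 9 = 649

Answer: 649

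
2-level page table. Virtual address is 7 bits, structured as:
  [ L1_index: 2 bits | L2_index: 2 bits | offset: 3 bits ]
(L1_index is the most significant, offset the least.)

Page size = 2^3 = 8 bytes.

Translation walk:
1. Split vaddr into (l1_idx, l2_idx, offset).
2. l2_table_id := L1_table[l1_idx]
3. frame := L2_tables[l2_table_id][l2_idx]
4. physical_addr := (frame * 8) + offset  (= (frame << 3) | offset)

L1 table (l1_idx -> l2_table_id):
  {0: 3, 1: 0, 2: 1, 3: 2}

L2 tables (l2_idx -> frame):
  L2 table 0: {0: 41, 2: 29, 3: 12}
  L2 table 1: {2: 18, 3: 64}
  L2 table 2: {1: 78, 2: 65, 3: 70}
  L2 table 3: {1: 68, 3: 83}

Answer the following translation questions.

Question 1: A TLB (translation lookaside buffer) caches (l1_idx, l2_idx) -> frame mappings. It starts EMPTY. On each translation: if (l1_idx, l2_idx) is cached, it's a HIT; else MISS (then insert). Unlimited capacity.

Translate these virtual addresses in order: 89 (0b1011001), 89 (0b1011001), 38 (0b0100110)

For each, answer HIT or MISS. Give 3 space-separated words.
Answer: MISS HIT MISS

Derivation:
vaddr=89: (2,3) not in TLB -> MISS, insert
vaddr=89: (2,3) in TLB -> HIT
vaddr=38: (1,0) not in TLB -> MISS, insert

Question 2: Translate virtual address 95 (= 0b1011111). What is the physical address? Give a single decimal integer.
vaddr = 95 = 0b1011111
Split: l1_idx=2, l2_idx=3, offset=7
L1[2] = 1
L2[1][3] = 64
paddr = 64 * 8 + 7 = 519

Answer: 519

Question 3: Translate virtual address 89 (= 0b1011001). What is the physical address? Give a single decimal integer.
vaddr = 89 = 0b1011001
Split: l1_idx=2, l2_idx=3, offset=1
L1[2] = 1
L2[1][3] = 64
paddr = 64 * 8 + 1 = 513

Answer: 513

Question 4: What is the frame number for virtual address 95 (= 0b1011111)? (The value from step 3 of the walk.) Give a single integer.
vaddr = 95: l1_idx=2, l2_idx=3
L1[2] = 1; L2[1][3] = 64

Answer: 64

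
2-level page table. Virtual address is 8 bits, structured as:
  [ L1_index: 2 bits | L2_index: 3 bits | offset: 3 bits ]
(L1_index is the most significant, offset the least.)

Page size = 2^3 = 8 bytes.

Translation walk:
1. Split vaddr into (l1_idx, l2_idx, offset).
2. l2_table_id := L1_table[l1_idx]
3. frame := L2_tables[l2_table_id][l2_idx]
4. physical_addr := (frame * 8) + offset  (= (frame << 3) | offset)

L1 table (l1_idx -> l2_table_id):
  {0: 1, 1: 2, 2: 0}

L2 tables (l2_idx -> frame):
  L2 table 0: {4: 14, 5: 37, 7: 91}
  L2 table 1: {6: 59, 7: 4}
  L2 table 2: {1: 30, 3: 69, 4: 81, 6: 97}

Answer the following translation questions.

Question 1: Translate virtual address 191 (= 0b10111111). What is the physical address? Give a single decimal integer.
Answer: 735

Derivation:
vaddr = 191 = 0b10111111
Split: l1_idx=2, l2_idx=7, offset=7
L1[2] = 0
L2[0][7] = 91
paddr = 91 * 8 + 7 = 735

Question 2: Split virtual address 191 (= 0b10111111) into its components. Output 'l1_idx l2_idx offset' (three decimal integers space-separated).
vaddr = 191 = 0b10111111
  top 2 bits -> l1_idx = 2
  next 3 bits -> l2_idx = 7
  bottom 3 bits -> offset = 7

Answer: 2 7 7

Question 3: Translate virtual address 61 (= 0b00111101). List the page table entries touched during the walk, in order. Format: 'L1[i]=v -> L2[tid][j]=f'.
Answer: L1[0]=1 -> L2[1][7]=4

Derivation:
vaddr = 61 = 0b00111101
Split: l1_idx=0, l2_idx=7, offset=5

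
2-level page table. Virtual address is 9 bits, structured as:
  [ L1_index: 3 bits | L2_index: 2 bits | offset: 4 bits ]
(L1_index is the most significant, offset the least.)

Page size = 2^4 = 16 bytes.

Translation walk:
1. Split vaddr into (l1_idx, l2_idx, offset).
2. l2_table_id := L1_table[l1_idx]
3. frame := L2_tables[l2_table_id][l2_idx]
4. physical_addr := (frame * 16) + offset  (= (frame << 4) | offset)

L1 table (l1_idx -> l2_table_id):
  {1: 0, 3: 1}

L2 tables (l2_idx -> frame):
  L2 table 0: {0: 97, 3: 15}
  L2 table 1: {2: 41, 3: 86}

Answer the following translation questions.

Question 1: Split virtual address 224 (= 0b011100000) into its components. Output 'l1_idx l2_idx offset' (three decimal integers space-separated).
Answer: 3 2 0

Derivation:
vaddr = 224 = 0b011100000
  top 3 bits -> l1_idx = 3
  next 2 bits -> l2_idx = 2
  bottom 4 bits -> offset = 0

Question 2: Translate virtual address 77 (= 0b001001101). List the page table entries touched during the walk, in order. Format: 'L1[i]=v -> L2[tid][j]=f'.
Answer: L1[1]=0 -> L2[0][0]=97

Derivation:
vaddr = 77 = 0b001001101
Split: l1_idx=1, l2_idx=0, offset=13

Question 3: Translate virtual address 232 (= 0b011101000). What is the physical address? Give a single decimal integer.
Answer: 664

Derivation:
vaddr = 232 = 0b011101000
Split: l1_idx=3, l2_idx=2, offset=8
L1[3] = 1
L2[1][2] = 41
paddr = 41 * 16 + 8 = 664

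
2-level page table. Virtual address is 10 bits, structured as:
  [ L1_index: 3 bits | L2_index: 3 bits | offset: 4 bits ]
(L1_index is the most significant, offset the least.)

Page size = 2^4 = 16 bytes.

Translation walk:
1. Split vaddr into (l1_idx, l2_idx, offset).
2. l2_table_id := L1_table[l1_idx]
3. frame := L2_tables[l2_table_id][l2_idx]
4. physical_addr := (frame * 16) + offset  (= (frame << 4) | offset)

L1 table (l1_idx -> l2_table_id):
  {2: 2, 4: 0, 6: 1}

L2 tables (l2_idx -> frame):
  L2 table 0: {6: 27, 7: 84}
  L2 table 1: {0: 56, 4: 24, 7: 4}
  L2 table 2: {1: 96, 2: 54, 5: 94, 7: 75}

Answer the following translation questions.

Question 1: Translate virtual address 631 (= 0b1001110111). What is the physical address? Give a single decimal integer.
Answer: 1351

Derivation:
vaddr = 631 = 0b1001110111
Split: l1_idx=4, l2_idx=7, offset=7
L1[4] = 0
L2[0][7] = 84
paddr = 84 * 16 + 7 = 1351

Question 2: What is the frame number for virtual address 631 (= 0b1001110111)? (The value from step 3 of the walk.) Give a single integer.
vaddr = 631: l1_idx=4, l2_idx=7
L1[4] = 0; L2[0][7] = 84

Answer: 84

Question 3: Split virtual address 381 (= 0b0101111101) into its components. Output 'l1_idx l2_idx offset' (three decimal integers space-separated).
vaddr = 381 = 0b0101111101
  top 3 bits -> l1_idx = 2
  next 3 bits -> l2_idx = 7
  bottom 4 bits -> offset = 13

Answer: 2 7 13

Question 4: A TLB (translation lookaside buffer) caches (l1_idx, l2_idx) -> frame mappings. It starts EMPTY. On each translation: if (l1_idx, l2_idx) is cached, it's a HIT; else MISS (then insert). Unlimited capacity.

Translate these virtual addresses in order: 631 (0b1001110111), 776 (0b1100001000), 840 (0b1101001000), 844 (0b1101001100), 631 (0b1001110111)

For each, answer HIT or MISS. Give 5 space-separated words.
Answer: MISS MISS MISS HIT HIT

Derivation:
vaddr=631: (4,7) not in TLB -> MISS, insert
vaddr=776: (6,0) not in TLB -> MISS, insert
vaddr=840: (6,4) not in TLB -> MISS, insert
vaddr=844: (6,4) in TLB -> HIT
vaddr=631: (4,7) in TLB -> HIT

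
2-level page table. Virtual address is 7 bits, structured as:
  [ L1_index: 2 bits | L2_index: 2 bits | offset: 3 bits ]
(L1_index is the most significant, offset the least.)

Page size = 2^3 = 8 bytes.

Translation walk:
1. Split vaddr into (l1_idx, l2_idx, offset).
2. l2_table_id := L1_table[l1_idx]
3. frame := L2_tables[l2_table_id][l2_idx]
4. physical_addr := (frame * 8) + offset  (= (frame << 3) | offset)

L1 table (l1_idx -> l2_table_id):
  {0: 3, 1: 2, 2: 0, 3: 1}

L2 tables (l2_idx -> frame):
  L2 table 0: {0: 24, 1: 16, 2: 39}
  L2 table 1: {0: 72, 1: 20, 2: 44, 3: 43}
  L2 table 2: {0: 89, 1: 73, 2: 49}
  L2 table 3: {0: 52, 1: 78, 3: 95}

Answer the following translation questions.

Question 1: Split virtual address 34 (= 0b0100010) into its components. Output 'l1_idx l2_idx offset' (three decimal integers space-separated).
Answer: 1 0 2

Derivation:
vaddr = 34 = 0b0100010
  top 2 bits -> l1_idx = 1
  next 2 bits -> l2_idx = 0
  bottom 3 bits -> offset = 2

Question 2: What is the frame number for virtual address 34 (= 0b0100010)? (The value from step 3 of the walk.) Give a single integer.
vaddr = 34: l1_idx=1, l2_idx=0
L1[1] = 2; L2[2][0] = 89

Answer: 89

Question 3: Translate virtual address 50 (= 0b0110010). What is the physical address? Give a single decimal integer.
Answer: 394

Derivation:
vaddr = 50 = 0b0110010
Split: l1_idx=1, l2_idx=2, offset=2
L1[1] = 2
L2[2][2] = 49
paddr = 49 * 8 + 2 = 394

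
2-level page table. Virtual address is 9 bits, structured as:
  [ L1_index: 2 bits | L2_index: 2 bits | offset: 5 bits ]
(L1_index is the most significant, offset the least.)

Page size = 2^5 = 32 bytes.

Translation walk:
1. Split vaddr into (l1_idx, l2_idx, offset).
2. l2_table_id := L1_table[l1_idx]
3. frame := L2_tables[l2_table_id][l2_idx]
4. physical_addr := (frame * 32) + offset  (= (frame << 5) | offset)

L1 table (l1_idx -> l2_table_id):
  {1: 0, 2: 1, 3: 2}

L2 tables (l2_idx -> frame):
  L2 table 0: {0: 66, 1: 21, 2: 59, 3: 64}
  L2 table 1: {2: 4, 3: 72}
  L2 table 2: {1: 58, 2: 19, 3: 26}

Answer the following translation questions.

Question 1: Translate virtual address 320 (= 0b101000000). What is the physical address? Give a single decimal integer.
Answer: 128

Derivation:
vaddr = 320 = 0b101000000
Split: l1_idx=2, l2_idx=2, offset=0
L1[2] = 1
L2[1][2] = 4
paddr = 4 * 32 + 0 = 128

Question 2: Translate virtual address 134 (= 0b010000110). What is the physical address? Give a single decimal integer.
Answer: 2118

Derivation:
vaddr = 134 = 0b010000110
Split: l1_idx=1, l2_idx=0, offset=6
L1[1] = 0
L2[0][0] = 66
paddr = 66 * 32 + 6 = 2118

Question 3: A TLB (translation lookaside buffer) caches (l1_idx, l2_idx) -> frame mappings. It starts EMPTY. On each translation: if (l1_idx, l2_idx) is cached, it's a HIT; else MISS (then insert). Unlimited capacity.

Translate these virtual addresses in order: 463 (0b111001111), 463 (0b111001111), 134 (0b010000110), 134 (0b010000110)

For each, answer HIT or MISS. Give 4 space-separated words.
Answer: MISS HIT MISS HIT

Derivation:
vaddr=463: (3,2) not in TLB -> MISS, insert
vaddr=463: (3,2) in TLB -> HIT
vaddr=134: (1,0) not in TLB -> MISS, insert
vaddr=134: (1,0) in TLB -> HIT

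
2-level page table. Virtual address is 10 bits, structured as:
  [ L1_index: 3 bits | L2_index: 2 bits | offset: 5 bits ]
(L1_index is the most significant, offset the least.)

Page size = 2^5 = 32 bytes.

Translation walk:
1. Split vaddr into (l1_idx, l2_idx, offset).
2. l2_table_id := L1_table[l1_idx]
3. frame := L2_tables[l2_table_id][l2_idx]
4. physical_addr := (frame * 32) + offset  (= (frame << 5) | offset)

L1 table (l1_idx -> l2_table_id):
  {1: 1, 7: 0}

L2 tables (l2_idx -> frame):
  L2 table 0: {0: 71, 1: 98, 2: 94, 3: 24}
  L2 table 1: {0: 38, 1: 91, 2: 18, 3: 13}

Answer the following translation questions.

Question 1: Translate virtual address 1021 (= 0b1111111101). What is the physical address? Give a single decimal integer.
vaddr = 1021 = 0b1111111101
Split: l1_idx=7, l2_idx=3, offset=29
L1[7] = 0
L2[0][3] = 24
paddr = 24 * 32 + 29 = 797

Answer: 797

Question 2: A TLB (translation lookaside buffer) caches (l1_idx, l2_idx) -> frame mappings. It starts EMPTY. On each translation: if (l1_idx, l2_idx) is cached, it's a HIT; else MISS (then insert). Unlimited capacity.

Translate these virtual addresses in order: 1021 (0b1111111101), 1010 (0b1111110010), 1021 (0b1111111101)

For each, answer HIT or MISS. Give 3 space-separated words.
vaddr=1021: (7,3) not in TLB -> MISS, insert
vaddr=1010: (7,3) in TLB -> HIT
vaddr=1021: (7,3) in TLB -> HIT

Answer: MISS HIT HIT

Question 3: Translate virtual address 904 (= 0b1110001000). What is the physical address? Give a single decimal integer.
vaddr = 904 = 0b1110001000
Split: l1_idx=7, l2_idx=0, offset=8
L1[7] = 0
L2[0][0] = 71
paddr = 71 * 32 + 8 = 2280

Answer: 2280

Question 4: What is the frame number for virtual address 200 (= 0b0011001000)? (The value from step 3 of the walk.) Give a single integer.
Answer: 18

Derivation:
vaddr = 200: l1_idx=1, l2_idx=2
L1[1] = 1; L2[1][2] = 18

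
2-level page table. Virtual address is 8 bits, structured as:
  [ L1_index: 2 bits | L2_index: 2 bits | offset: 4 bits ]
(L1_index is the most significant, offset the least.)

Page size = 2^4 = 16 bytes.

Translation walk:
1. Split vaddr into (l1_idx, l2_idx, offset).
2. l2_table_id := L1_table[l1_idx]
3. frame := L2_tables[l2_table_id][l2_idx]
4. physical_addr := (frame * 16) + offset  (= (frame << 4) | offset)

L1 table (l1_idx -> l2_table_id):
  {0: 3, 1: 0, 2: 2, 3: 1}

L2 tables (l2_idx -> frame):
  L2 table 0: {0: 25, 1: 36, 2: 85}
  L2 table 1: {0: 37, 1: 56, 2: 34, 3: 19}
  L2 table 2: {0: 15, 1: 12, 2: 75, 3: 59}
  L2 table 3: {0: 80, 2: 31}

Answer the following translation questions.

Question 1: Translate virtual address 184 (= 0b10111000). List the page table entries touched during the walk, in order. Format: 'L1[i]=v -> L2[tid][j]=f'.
Answer: L1[2]=2 -> L2[2][3]=59

Derivation:
vaddr = 184 = 0b10111000
Split: l1_idx=2, l2_idx=3, offset=8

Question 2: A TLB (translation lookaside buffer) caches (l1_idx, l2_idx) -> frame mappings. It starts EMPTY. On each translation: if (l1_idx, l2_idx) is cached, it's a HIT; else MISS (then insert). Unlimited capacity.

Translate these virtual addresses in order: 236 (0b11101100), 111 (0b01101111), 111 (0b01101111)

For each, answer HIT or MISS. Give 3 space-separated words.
vaddr=236: (3,2) not in TLB -> MISS, insert
vaddr=111: (1,2) not in TLB -> MISS, insert
vaddr=111: (1,2) in TLB -> HIT

Answer: MISS MISS HIT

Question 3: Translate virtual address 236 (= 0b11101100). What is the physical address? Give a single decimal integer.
Answer: 556

Derivation:
vaddr = 236 = 0b11101100
Split: l1_idx=3, l2_idx=2, offset=12
L1[3] = 1
L2[1][2] = 34
paddr = 34 * 16 + 12 = 556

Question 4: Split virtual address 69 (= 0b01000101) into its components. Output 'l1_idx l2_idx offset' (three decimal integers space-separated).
Answer: 1 0 5

Derivation:
vaddr = 69 = 0b01000101
  top 2 bits -> l1_idx = 1
  next 2 bits -> l2_idx = 0
  bottom 4 bits -> offset = 5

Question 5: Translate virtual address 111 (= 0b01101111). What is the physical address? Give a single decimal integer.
Answer: 1375

Derivation:
vaddr = 111 = 0b01101111
Split: l1_idx=1, l2_idx=2, offset=15
L1[1] = 0
L2[0][2] = 85
paddr = 85 * 16 + 15 = 1375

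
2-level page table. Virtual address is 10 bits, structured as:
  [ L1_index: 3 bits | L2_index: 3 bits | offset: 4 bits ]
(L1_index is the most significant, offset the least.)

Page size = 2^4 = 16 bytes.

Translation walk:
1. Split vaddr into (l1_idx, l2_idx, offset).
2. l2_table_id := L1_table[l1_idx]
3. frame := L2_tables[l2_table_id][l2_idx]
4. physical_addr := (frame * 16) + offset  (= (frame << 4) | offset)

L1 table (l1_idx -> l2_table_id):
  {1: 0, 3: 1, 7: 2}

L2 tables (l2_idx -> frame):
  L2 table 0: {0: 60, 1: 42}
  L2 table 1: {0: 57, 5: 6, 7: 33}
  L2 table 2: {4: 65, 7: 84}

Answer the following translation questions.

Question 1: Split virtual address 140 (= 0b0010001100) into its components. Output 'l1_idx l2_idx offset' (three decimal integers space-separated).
Answer: 1 0 12

Derivation:
vaddr = 140 = 0b0010001100
  top 3 bits -> l1_idx = 1
  next 3 bits -> l2_idx = 0
  bottom 4 bits -> offset = 12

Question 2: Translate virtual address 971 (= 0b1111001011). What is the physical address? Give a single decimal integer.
Answer: 1051

Derivation:
vaddr = 971 = 0b1111001011
Split: l1_idx=7, l2_idx=4, offset=11
L1[7] = 2
L2[2][4] = 65
paddr = 65 * 16 + 11 = 1051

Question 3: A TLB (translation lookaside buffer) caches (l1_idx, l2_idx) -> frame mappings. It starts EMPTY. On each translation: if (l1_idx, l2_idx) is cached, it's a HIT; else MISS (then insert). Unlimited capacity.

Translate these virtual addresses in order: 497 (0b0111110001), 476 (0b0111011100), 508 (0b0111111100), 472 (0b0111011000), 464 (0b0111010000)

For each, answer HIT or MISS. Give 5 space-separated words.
vaddr=497: (3,7) not in TLB -> MISS, insert
vaddr=476: (3,5) not in TLB -> MISS, insert
vaddr=508: (3,7) in TLB -> HIT
vaddr=472: (3,5) in TLB -> HIT
vaddr=464: (3,5) in TLB -> HIT

Answer: MISS MISS HIT HIT HIT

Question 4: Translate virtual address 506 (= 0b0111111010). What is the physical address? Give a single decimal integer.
vaddr = 506 = 0b0111111010
Split: l1_idx=3, l2_idx=7, offset=10
L1[3] = 1
L2[1][7] = 33
paddr = 33 * 16 + 10 = 538

Answer: 538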